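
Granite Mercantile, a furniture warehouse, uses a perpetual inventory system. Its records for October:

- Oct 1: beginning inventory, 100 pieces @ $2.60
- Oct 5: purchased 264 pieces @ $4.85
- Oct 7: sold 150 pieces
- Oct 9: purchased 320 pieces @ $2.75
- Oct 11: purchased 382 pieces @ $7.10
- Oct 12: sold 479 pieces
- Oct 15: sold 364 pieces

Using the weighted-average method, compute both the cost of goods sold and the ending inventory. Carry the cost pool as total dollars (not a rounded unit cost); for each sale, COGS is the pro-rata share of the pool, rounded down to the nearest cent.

COGS = $4,774.14; ending inventory = $358.46

After Oct 1: 100 on hand, pool $260.00 (≈ $2.6000 each)
After Oct 5: 364 on hand, pool $1,540.40 (≈ $4.2319 each)
Oct 7, sell 150: 150/364 × $1,540.40 → $634.78
After Oct 9: 534 on hand, pool $1,785.62 (≈ $3.3439 each)
After Oct 11: 916 on hand, pool $4,497.82 (≈ $4.9103 each)
Oct 12, sell 479: 479/916 × $4,497.82 → $2,352.02
Oct 15, sell 364: 364/437 × $2,145.80 → $1,787.34
Total COGS = $634.78 + $2,352.02 + $1,787.34 = $4,774.14
Ending inventory (cost pool remaining) = $358.46
Check: goods available $5,132.60 = COGS $4,774.14 + ending $358.46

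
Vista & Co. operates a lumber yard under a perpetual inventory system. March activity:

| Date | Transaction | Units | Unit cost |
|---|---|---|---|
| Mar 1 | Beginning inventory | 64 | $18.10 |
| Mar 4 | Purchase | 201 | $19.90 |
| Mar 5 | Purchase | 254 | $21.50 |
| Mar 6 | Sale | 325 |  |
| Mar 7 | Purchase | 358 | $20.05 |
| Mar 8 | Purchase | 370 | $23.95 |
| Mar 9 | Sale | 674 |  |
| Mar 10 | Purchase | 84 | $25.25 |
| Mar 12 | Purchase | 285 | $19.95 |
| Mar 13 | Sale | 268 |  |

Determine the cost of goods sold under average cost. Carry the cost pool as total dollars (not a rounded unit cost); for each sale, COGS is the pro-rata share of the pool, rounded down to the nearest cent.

COGS = $27,005.36

After Mar 1: 64 on hand, pool $1,158.40 (≈ $18.1000 each)
After Mar 4: 265 on hand, pool $5,158.30 (≈ $19.4653 each)
After Mar 5: 519 on hand, pool $10,619.30 (≈ $20.4611 each)
Mar 6, sell 325: 325/519 × $10,619.30 → $6,649.85
After Mar 7: 552 on hand, pool $11,147.35 (≈ $20.1945 each)
After Mar 8: 922 on hand, pool $20,008.85 (≈ $21.7016 each)
Mar 9, sell 674: 674/922 × $20,008.85 → $14,626.85
After Mar 10: 332 on hand, pool $7,503.00 (≈ $22.5994 each)
After Mar 12: 617 on hand, pool $13,188.75 (≈ $21.3756 each)
Mar 13, sell 268: 268/617 × $13,188.75 → $5,728.66
Total COGS = $6,649.85 + $14,626.85 + $5,728.66 = $27,005.36
Ending inventory (cost pool remaining) = $7,460.09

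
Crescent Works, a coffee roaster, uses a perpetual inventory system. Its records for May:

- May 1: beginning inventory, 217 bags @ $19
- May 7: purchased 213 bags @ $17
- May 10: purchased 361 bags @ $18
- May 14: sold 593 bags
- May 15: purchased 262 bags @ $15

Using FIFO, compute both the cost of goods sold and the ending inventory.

COGS = $10,678; ending inventory = $7,494

May 14, 593 sold [FIFO — oldest first]: 217 @ $19 + 213 @ $17 + 163 @ $18 = $10,678
Ending inventory: 198 @ $18 + 262 @ $15 = $7,494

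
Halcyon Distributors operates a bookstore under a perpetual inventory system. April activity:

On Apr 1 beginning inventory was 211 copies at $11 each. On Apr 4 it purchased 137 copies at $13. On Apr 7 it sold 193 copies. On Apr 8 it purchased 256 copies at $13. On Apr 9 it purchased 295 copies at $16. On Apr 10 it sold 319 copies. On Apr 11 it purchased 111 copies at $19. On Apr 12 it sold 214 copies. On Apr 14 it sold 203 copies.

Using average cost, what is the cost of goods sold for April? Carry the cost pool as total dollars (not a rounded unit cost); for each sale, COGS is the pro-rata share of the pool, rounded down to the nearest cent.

COGS = $13,035.52

After Apr 1: 211 on hand, pool $2,321.00 (≈ $11.0000 each)
After Apr 4: 348 on hand, pool $4,102.00 (≈ $11.7874 each)
Apr 7, sell 193: 193/348 × $4,102.00 → $2,274.95
After Apr 8: 411 on hand, pool $5,155.05 (≈ $12.5427 each)
After Apr 9: 706 on hand, pool $9,875.05 (≈ $13.9873 each)
Apr 10, sell 319: 319/706 × $9,875.05 → $4,461.95
After Apr 11: 498 on hand, pool $7,522.10 (≈ $15.1046 each)
Apr 12, sell 214: 214/498 × $7,522.10 → $3,232.38
Apr 14, sell 203: 203/284 × $4,289.72 → $3,066.24
Total COGS = $2,274.95 + $4,461.95 + $3,232.38 + $3,066.24 = $13,035.52
Ending inventory (cost pool remaining) = $1,223.48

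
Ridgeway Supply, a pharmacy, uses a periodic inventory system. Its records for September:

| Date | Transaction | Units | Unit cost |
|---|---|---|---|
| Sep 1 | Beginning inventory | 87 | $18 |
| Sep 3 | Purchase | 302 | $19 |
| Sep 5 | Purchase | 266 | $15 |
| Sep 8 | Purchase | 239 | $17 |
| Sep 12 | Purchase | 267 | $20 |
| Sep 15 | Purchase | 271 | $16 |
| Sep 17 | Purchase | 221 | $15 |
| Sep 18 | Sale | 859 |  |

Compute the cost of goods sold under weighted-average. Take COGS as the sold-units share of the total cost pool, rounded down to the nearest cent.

COGS = $14,731.35

Sep 18, sell 859: 859/1653 × $28,348.00 → $14,731.35
Ending inventory (cost pool remaining) = $13,616.65
Check: goods available $28,348.00 = COGS $14,731.35 + ending $13,616.65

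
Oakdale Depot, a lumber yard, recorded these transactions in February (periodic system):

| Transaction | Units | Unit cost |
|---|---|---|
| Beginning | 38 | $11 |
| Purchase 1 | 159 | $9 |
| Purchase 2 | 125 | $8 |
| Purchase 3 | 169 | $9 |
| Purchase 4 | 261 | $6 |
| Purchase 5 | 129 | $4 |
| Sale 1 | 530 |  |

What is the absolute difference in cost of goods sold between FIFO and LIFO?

$1,262

FIFO COGS: 38 @ $11 + 159 @ $9 + 125 @ $8 + 169 @ $9 + 39 @ $6 = $4,604
LIFO COGS: 129 @ $4 + 261 @ $6 + 140 @ $9 = $3,342
Difference = |$4,604 − $3,342| = $1,262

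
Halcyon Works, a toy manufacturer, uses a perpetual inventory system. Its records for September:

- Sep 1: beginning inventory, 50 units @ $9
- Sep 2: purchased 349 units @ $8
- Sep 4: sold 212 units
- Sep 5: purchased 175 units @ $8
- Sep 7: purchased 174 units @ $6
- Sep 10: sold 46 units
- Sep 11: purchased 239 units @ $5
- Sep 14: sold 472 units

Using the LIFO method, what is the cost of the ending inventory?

Ending inventory = $2,106

Sep 4, 212 sold [LIFO — newest first]: 212 @ $8 = $1,696
Sep 10, 46 sold [LIFO — newest first]: 46 @ $6 = $276
Sep 14, 472 sold [LIFO — newest first]: 239 @ $5 + 128 @ $6 + 105 @ $8 = $2,803
Total COGS = $1,696 + $276 + $2,803 = $4,775
Ending inventory: 50 @ $9 + 137 @ $8 + 70 @ $8 = $2,106
Check: goods available $6,881 = COGS $4,775 + ending $2,106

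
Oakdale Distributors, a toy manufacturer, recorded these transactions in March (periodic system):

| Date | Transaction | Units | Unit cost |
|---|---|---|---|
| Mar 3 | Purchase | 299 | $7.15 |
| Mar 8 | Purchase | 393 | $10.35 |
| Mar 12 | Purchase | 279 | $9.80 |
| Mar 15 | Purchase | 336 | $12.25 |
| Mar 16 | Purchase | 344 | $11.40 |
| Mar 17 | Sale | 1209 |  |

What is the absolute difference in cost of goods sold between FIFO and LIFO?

FIFO COGS: 299 @ $7.15 + 393 @ $10.35 + 279 @ $9.80 + 238 @ $12.25 = $11,855.10
LIFO COGS: 344 @ $11.40 + 336 @ $12.25 + 279 @ $9.80 + 250 @ $10.35 = $13,359.30
Difference = |$11,855.10 − $13,359.30| = $1,504.20

$1,504.20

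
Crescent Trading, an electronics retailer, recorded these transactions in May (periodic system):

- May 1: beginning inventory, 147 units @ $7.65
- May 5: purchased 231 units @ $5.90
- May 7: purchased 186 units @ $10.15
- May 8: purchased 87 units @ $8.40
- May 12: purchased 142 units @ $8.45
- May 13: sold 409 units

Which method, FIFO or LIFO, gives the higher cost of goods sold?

LIFO

FIFO COGS: 147 @ $7.65 + 231 @ $5.90 + 31 @ $10.15 = $2,802.10
LIFO COGS: 142 @ $8.45 + 87 @ $8.40 + 180 @ $10.15 = $3,757.70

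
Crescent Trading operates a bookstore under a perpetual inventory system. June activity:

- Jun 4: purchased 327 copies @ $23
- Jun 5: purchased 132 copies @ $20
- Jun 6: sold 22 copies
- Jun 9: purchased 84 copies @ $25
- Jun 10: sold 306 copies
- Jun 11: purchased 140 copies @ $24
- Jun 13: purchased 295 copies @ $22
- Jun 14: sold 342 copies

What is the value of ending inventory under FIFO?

Ending inventory = $6,802

Jun 6, 22 sold [FIFO — oldest first]: 22 @ $23 = $506
Jun 10, 306 sold [FIFO — oldest first]: 305 @ $23 + 1 @ $20 = $7,035
Jun 14, 342 sold [FIFO — oldest first]: 131 @ $20 + 84 @ $25 + 127 @ $24 = $7,768
Total COGS = $506 + $7,035 + $7,768 = $15,309
Ending inventory: 13 @ $24 + 295 @ $22 = $6,802
Check: goods available $22,111 = COGS $15,309 + ending $6,802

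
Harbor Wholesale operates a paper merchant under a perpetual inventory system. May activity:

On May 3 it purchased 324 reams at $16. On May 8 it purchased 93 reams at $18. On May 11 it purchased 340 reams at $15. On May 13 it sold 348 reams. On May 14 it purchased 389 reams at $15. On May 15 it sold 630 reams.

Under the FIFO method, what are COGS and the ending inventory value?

COGS = $15,273; ending inventory = $2,520

May 13, 348 sold [FIFO — oldest first]: 324 @ $16 + 24 @ $18 = $5,616
May 15, 630 sold [FIFO — oldest first]: 69 @ $18 + 340 @ $15 + 221 @ $15 = $9,657
Total COGS = $5,616 + $9,657 = $15,273
Ending inventory: 168 @ $15 = $2,520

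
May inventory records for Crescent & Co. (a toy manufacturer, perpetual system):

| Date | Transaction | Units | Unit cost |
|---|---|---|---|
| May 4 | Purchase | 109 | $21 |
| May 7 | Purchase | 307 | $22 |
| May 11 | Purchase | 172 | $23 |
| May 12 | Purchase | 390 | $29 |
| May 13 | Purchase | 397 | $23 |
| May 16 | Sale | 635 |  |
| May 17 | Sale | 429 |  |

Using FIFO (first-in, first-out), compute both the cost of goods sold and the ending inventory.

COGS = $26,287; ending inventory = $7,153

May 16, 635 sold [FIFO — oldest first]: 109 @ $21 + 307 @ $22 + 172 @ $23 + 47 @ $29 = $14,362
May 17, 429 sold [FIFO — oldest first]: 343 @ $29 + 86 @ $23 = $11,925
Total COGS = $14,362 + $11,925 = $26,287
Ending inventory: 311 @ $23 = $7,153
Check: goods available $33,440 = COGS $26,287 + ending $7,153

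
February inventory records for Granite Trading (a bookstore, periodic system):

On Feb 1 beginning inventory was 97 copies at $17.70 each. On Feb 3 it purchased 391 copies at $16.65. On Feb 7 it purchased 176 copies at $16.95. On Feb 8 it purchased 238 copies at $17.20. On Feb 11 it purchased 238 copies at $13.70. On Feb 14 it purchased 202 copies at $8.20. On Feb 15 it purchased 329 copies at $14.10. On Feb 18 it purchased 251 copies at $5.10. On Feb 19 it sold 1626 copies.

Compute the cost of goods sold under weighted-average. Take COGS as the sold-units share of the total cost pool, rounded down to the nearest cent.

Feb 19, sell 1626: 1626/1922 × $26,139.85 → $22,114.14
Ending inventory (cost pool remaining) = $4,025.71
Check: goods available $26,139.85 = COGS $22,114.14 + ending $4,025.71

COGS = $22,114.14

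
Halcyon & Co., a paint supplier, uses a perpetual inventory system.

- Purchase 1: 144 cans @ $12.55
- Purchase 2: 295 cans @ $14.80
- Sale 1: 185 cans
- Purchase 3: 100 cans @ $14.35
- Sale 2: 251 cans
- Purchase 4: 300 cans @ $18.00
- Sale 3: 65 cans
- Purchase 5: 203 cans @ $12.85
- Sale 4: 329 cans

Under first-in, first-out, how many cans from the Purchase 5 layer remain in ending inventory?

203

Sale 1 (185) [FIFO — oldest first]: 144 @ $12.55 + 41 @ $14.80 = $2,414.00
Sale 2 (251) [FIFO — oldest first]: 251 @ $14.80 = $3,714.80
Sale 3 (65) [FIFO — oldest first]: 3 @ $14.80 + 62 @ $14.35 = $934.10
Sale 4 (329) [FIFO — oldest first]: 38 @ $14.35 + 291 @ $18.00 = $5,783.30
Total COGS = $2,414.00 + $3,714.80 + $934.10 + $5,783.30 = $12,846.20
Ending inventory: 9 @ $18.00 + 203 @ $12.85 = $2,770.55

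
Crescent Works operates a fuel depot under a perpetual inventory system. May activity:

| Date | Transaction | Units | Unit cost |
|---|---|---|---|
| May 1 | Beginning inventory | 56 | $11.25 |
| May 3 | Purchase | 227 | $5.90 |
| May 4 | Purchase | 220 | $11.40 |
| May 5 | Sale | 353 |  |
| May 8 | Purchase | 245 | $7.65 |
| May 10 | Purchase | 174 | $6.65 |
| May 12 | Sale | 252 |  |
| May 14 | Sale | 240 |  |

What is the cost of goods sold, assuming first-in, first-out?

COGS = $6,996.60

May 5, 353 sold [FIFO — oldest first]: 56 @ $11.25 + 227 @ $5.90 + 70 @ $11.40 = $2,767.30
May 12, 252 sold [FIFO — oldest first]: 150 @ $11.40 + 102 @ $7.65 = $2,490.30
May 14, 240 sold [FIFO — oldest first]: 143 @ $7.65 + 97 @ $6.65 = $1,739.00
Total COGS = $2,767.30 + $2,490.30 + $1,739.00 = $6,996.60
Ending inventory: 77 @ $6.65 = $512.05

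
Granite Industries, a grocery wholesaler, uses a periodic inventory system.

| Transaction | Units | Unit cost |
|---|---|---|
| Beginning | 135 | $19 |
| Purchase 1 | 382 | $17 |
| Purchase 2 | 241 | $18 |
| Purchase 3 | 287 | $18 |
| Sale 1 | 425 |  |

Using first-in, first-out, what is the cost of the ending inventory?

Sale 1 (425) [FIFO — oldest first]: 135 @ $19 + 290 @ $17 = $7,495
Ending inventory: 92 @ $17 + 241 @ $18 + 287 @ $18 = $11,068

Ending inventory = $11,068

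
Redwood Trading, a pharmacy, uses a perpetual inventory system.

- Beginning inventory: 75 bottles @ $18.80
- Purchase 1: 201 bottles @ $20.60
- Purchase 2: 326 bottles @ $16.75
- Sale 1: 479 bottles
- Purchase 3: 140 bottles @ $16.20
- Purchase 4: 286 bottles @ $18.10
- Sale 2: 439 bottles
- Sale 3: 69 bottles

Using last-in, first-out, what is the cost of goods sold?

COGS = $17,684.90

Sale 1 (479) [LIFO — newest first]: 326 @ $16.75 + 153 @ $20.60 = $8,612.30
Sale 2 (439) [LIFO — newest first]: 286 @ $18.10 + 140 @ $16.20 + 13 @ $20.60 = $7,712.40
Sale 3 (69) [LIFO — newest first]: 35 @ $20.60 + 34 @ $18.80 = $1,360.20
Total COGS = $8,612.30 + $7,712.40 + $1,360.20 = $17,684.90
Ending inventory: 41 @ $18.80 = $770.80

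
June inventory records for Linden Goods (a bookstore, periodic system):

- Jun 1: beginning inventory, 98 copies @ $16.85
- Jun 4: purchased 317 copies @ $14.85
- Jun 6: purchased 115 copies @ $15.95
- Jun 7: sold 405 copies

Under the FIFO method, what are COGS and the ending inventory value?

Jun 7, 405 sold [FIFO — oldest first]: 98 @ $16.85 + 307 @ $14.85 = $6,210.25
Ending inventory: 10 @ $14.85 + 115 @ $15.95 = $1,982.75

COGS = $6,210.25; ending inventory = $1,982.75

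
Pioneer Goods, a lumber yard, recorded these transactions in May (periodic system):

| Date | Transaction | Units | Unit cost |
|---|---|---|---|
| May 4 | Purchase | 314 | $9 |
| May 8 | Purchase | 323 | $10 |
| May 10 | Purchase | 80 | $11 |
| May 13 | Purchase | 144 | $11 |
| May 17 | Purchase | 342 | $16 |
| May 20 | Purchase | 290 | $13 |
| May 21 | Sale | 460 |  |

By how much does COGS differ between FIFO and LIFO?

$2,204

FIFO COGS: 314 @ $9 + 146 @ $10 = $4,286
LIFO COGS: 290 @ $13 + 170 @ $16 = $6,490
Difference = |$4,286 − $6,490| = $2,204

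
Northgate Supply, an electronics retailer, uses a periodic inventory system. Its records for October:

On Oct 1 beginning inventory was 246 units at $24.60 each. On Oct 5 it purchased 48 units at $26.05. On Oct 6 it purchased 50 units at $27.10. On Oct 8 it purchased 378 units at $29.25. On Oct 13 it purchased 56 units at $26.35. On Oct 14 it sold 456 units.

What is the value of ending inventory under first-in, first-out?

Oct 14, 456 sold [FIFO — oldest first]: 246 @ $24.60 + 48 @ $26.05 + 50 @ $27.10 + 112 @ $29.25 = $11,933.00
Ending inventory: 266 @ $29.25 + 56 @ $26.35 = $9,256.10

Ending inventory = $9,256.10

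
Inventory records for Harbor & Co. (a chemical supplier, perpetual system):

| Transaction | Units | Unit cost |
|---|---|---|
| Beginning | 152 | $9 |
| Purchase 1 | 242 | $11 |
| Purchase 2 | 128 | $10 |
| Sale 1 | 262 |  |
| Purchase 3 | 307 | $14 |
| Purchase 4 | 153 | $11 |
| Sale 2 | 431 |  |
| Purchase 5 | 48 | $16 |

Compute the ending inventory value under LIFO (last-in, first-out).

Sale 1 (262) [LIFO — newest first]: 128 @ $10 + 134 @ $11 = $2,754
Sale 2 (431) [LIFO — newest first]: 153 @ $11 + 278 @ $14 = $5,575
Total COGS = $2,754 + $5,575 = $8,329
Ending inventory: 152 @ $9 + 108 @ $11 + 29 @ $14 + 48 @ $16 = $3,730
Check: goods available $12,059 = COGS $8,329 + ending $3,730

Ending inventory = $3,730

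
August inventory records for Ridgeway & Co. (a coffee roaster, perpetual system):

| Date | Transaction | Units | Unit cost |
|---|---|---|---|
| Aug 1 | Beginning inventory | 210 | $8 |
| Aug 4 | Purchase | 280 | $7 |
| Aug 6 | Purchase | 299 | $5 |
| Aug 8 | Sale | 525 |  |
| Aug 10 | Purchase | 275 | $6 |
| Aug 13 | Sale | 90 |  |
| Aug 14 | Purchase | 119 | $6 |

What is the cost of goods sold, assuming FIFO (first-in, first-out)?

Aug 8, 525 sold [FIFO — oldest first]: 210 @ $8 + 280 @ $7 + 35 @ $5 = $3,815
Aug 13, 90 sold [FIFO — oldest first]: 90 @ $5 = $450
Total COGS = $3,815 + $450 = $4,265
Ending inventory: 174 @ $5 + 275 @ $6 + 119 @ $6 = $3,234
Check: goods available $7,499 = COGS $4,265 + ending $3,234

COGS = $4,265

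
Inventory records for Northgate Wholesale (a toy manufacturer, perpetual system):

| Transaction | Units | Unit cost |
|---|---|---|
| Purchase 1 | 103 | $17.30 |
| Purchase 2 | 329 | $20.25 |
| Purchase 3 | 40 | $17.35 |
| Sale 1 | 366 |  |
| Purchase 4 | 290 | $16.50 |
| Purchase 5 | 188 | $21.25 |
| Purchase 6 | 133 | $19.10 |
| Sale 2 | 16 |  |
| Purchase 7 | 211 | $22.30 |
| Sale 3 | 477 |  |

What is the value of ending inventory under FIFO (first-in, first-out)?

Ending inventory = $9,179.35

Sale 1 (366) [FIFO — oldest first]: 103 @ $17.30 + 263 @ $20.25 = $7,107.65
Sale 2 (16) [FIFO — oldest first]: 16 @ $20.25 = $324.00
Sale 3 (477) [FIFO — oldest first]: 50 @ $20.25 + 40 @ $17.35 + 290 @ $16.50 + 97 @ $21.25 = $8,552.75
Total COGS = $7,107.65 + $324.00 + $8,552.75 = $15,984.40
Ending inventory: 91 @ $21.25 + 133 @ $19.10 + 211 @ $22.30 = $9,179.35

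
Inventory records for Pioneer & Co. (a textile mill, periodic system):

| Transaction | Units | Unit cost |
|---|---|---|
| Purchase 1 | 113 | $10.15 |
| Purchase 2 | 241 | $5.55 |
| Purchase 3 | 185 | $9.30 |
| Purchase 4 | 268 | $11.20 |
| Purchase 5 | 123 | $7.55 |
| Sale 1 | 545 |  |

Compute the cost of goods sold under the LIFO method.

COGS = $5,362.45

Sale 1 (545) [LIFO — newest first]: 123 @ $7.55 + 268 @ $11.20 + 154 @ $9.30 = $5,362.45
Ending inventory: 113 @ $10.15 + 241 @ $5.55 + 31 @ $9.30 = $2,772.80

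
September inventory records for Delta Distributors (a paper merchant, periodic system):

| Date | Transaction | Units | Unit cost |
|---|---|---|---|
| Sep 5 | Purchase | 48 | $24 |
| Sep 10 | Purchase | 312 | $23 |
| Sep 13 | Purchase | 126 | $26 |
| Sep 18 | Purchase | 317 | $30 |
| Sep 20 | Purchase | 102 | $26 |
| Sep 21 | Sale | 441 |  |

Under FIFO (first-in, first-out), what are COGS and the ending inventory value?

Sep 21, 441 sold [FIFO — oldest first]: 48 @ $24 + 312 @ $23 + 81 @ $26 = $10,434
Ending inventory: 45 @ $26 + 317 @ $30 + 102 @ $26 = $13,332

COGS = $10,434; ending inventory = $13,332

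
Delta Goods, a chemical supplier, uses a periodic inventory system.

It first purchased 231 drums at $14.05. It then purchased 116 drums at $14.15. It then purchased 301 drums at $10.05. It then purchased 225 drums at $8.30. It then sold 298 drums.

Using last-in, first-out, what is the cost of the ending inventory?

Ending inventory = $7,178.35

Sale 1 (298) [LIFO — newest first]: 225 @ $8.30 + 73 @ $10.05 = $2,601.15
Ending inventory: 231 @ $14.05 + 116 @ $14.15 + 228 @ $10.05 = $7,178.35
Check: goods available $9,779.50 = COGS $2,601.15 + ending $7,178.35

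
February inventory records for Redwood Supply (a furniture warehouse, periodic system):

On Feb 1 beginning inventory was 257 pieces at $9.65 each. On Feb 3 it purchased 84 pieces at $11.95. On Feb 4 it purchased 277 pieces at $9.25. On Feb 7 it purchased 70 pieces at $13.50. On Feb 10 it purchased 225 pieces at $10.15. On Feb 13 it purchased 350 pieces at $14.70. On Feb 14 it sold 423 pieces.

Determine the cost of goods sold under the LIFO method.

Feb 14, 423 sold [LIFO — newest first]: 350 @ $14.70 + 73 @ $10.15 = $5,885.95
Ending inventory: 257 @ $9.65 + 84 @ $11.95 + 277 @ $9.25 + 70 @ $13.50 + 152 @ $10.15 = $8,533.90

COGS = $5,885.95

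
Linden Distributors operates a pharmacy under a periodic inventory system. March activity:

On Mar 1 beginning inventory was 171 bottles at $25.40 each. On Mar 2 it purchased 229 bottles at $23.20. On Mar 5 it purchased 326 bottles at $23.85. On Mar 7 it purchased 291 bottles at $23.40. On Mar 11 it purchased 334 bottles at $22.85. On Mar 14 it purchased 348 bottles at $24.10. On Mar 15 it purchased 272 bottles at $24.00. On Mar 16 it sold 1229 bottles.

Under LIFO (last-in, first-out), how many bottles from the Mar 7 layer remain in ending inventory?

Mar 16, 1229 sold [LIFO — newest first]: 272 @ $24.00 + 348 @ $24.10 + 334 @ $22.85 + 275 @ $23.40 = $28,981.70
Ending inventory: 171 @ $25.40 + 229 @ $23.20 + 326 @ $23.85 + 16 @ $23.40 = $17,805.70
Check: goods available $46,787.40 = COGS $28,981.70 + ending $17,805.70

16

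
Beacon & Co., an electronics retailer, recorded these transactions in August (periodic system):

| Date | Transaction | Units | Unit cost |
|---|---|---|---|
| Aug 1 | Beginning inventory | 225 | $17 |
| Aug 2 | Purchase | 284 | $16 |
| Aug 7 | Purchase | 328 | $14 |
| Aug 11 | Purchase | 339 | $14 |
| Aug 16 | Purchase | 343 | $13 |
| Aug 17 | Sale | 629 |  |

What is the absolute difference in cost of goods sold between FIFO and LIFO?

FIFO COGS: 225 @ $17 + 284 @ $16 + 120 @ $14 = $10,049
LIFO COGS: 343 @ $13 + 286 @ $14 = $8,463
Difference = |$10,049 − $8,463| = $1,586

$1,586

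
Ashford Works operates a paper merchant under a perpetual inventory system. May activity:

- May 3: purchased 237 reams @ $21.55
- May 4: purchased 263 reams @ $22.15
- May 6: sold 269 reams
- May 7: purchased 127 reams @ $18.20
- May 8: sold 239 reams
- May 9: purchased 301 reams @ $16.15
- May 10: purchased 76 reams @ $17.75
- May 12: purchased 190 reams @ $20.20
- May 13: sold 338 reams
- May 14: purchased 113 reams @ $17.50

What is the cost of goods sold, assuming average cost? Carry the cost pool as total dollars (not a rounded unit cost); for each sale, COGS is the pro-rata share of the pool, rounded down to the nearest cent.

COGS = $16,953.56

After May 3: 237 on hand, pool $5,107.35 (≈ $21.5500 each)
After May 4: 500 on hand, pool $10,932.80 (≈ $21.8656 each)
May 6, sell 269: 269/500 × $10,932.80 → $5,881.84
After May 7: 358 on hand, pool $7,362.36 (≈ $20.5653 each)
May 8, sell 239: 239/358 × $7,362.36 → $4,915.09
After May 9: 420 on hand, pool $7,308.42 (≈ $17.4010 each)
After May 10: 496 on hand, pool $8,657.42 (≈ $17.4545 each)
After May 12: 686 on hand, pool $12,495.42 (≈ $18.2149 each)
May 13, sell 338: 338/686 × $12,495.42 → $6,156.63
After May 14: 461 on hand, pool $8,316.29 (≈ $18.0397 each)
Total COGS = $5,881.84 + $4,915.09 + $6,156.63 = $16,953.56
Ending inventory (cost pool remaining) = $8,316.29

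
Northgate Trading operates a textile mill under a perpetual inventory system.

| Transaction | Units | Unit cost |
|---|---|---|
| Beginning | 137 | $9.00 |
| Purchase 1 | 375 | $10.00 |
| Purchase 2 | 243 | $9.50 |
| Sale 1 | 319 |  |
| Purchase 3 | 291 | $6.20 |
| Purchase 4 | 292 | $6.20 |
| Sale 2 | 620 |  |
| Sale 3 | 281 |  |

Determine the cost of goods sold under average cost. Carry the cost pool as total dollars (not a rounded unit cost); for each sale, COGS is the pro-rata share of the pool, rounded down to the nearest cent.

After Beginning: 137 on hand, pool $1,233.00 (≈ $9.0000 each)
After Purchase 1: 512 on hand, pool $4,983.00 (≈ $9.7324 each)
After Purchase 2: 755 on hand, pool $7,291.50 (≈ $9.6576 each)
Sale 1, sell 319: 319/755 × $7,291.50 → $3,080.77
After Purchase 3: 727 on hand, pool $6,014.93 (≈ $8.2736 each)
After Purchase 4: 1019 on hand, pool $7,825.33 (≈ $7.6794 each)
Sale 2, sell 620: 620/1019 × $7,825.33 → $4,761.24
Sale 3, sell 281: 281/399 × $3,064.09 → $2,157.91
Total COGS = $3,080.77 + $4,761.24 + $2,157.91 = $9,999.92
Ending inventory (cost pool remaining) = $906.18

COGS = $9,999.92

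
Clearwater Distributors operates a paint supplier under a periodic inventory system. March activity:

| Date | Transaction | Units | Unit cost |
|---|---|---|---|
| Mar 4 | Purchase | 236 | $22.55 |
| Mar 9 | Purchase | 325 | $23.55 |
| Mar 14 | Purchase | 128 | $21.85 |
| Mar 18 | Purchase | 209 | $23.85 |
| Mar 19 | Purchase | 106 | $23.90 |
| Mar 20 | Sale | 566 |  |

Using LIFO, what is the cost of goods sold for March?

COGS = $13,211.50

Mar 20, 566 sold [LIFO — newest first]: 106 @ $23.90 + 209 @ $23.85 + 128 @ $21.85 + 123 @ $23.55 = $13,211.50
Ending inventory: 236 @ $22.55 + 202 @ $23.55 = $10,078.90
Check: goods available $23,290.40 = COGS $13,211.50 + ending $10,078.90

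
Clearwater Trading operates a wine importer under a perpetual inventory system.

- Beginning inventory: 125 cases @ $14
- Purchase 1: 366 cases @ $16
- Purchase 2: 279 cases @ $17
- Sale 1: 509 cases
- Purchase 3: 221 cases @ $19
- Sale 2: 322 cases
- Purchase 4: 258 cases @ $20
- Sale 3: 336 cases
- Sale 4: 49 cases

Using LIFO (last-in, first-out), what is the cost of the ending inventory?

Sale 1 (509) [LIFO — newest first]: 279 @ $17 + 230 @ $16 = $8,423
Sale 2 (322) [LIFO — newest first]: 221 @ $19 + 101 @ $16 = $5,815
Sale 3 (336) [LIFO — newest first]: 258 @ $20 + 35 @ $16 + 43 @ $14 = $6,322
Sale 4 (49) [LIFO — newest first]: 49 @ $14 = $686
Total COGS = $8,423 + $5,815 + $6,322 + $686 = $21,246
Ending inventory: 33 @ $14 = $462
Check: goods available $21,708 = COGS $21,246 + ending $462

Ending inventory = $462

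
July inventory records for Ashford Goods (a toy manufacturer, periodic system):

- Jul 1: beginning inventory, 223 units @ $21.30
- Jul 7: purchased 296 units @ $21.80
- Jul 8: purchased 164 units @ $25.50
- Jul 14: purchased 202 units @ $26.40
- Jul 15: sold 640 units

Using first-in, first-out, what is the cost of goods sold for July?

Jul 15, 640 sold [FIFO — oldest first]: 223 @ $21.30 + 296 @ $21.80 + 121 @ $25.50 = $14,288.20
Ending inventory: 43 @ $25.50 + 202 @ $26.40 = $6,429.30

COGS = $14,288.20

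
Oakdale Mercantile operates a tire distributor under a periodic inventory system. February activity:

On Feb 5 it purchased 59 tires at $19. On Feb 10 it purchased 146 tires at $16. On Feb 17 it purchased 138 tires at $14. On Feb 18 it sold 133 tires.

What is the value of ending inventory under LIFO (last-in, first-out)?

Ending inventory = $3,527

Feb 18, 133 sold [LIFO — newest first]: 133 @ $14 = $1,862
Ending inventory: 59 @ $19 + 146 @ $16 + 5 @ $14 = $3,527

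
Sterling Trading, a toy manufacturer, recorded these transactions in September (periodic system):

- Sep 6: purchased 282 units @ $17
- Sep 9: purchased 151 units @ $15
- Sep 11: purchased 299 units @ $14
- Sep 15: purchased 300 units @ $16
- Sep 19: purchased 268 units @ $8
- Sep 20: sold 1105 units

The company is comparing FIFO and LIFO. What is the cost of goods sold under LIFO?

FIFO COGS: 282 @ $17 + 151 @ $15 + 299 @ $14 + 300 @ $16 + 73 @ $8 = $16,629
LIFO COGS: 268 @ $8 + 300 @ $16 + 299 @ $14 + 151 @ $15 + 87 @ $17 = $14,874

COGS = $14,874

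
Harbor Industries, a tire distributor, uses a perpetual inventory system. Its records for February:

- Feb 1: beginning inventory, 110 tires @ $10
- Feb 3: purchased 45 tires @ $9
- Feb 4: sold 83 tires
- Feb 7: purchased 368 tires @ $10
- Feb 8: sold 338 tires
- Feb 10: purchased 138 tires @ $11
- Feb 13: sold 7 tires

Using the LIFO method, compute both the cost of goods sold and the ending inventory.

Feb 4, 83 sold [LIFO — newest first]: 45 @ $9 + 38 @ $10 = $785
Feb 8, 338 sold [LIFO — newest first]: 338 @ $10 = $3,380
Feb 13, 7 sold [LIFO — newest first]: 7 @ $11 = $77
Total COGS = $785 + $3,380 + $77 = $4,242
Ending inventory: 72 @ $10 + 30 @ $10 + 131 @ $11 = $2,461

COGS = $4,242; ending inventory = $2,461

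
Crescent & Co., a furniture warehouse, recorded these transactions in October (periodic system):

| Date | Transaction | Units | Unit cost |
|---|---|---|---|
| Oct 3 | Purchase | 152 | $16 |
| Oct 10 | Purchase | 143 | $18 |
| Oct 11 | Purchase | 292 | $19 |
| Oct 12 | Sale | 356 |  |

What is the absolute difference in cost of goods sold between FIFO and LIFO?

FIFO COGS: 152 @ $16 + 143 @ $18 + 61 @ $19 = $6,165
LIFO COGS: 292 @ $19 + 64 @ $18 = $6,700
Difference = |$6,165 − $6,700| = $535

$535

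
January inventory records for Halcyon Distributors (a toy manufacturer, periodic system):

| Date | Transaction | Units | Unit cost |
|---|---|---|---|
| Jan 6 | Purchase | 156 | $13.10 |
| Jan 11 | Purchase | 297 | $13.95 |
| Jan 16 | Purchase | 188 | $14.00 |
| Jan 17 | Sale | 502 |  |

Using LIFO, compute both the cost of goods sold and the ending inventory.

Jan 17, 502 sold [LIFO — newest first]: 188 @ $14.00 + 297 @ $13.95 + 17 @ $13.10 = $6,997.85
Ending inventory: 139 @ $13.10 = $1,820.90

COGS = $6,997.85; ending inventory = $1,820.90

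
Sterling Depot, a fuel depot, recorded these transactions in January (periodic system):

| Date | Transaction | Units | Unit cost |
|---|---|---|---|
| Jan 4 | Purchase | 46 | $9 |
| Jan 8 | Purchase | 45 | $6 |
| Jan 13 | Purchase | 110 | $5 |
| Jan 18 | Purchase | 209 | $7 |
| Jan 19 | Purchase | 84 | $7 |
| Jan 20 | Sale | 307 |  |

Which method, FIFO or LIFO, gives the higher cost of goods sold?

FIFO COGS: 46 @ $9 + 45 @ $6 + 110 @ $5 + 106 @ $7 = $1,976
LIFO COGS: 84 @ $7 + 209 @ $7 + 14 @ $5 = $2,121

LIFO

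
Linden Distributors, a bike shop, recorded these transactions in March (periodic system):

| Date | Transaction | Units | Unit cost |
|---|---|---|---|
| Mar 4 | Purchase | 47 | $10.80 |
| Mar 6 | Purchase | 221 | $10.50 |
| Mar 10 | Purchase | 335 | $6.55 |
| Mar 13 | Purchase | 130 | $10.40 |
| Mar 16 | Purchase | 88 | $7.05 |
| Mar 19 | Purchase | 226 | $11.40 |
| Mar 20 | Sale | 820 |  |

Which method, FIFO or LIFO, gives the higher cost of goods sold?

FIFO COGS: 47 @ $10.80 + 221 @ $10.50 + 335 @ $6.55 + 130 @ $10.40 + 87 @ $7.05 = $6,987.70
LIFO COGS: 226 @ $11.40 + 88 @ $7.05 + 130 @ $10.40 + 335 @ $6.55 + 41 @ $10.50 = $7,173.55

LIFO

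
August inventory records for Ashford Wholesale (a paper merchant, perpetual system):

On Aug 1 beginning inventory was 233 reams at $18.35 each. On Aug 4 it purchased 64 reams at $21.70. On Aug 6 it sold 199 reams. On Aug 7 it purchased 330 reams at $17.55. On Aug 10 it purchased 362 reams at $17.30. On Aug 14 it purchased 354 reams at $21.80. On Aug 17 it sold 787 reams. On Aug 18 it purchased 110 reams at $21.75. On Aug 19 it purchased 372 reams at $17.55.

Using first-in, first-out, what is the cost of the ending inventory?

Aug 6, 199 sold [FIFO — oldest first]: 199 @ $18.35 = $3,651.65
Aug 17, 787 sold [FIFO — oldest first]: 34 @ $18.35 + 64 @ $21.70 + 330 @ $17.55 + 359 @ $17.30 = $14,014.90
Total COGS = $3,651.65 + $14,014.90 = $17,666.55
Ending inventory: 3 @ $17.30 + 354 @ $21.80 + 110 @ $21.75 + 372 @ $17.55 = $16,690.20
Check: goods available $34,356.75 = COGS $17,666.55 + ending $16,690.20

Ending inventory = $16,690.20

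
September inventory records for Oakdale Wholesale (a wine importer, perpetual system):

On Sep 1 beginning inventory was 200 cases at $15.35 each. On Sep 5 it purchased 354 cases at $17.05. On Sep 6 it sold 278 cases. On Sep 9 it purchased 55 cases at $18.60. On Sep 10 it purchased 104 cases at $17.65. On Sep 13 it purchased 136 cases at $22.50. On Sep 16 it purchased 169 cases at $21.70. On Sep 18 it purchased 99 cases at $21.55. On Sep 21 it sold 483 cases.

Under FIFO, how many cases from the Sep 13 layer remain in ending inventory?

88

Sep 6, 278 sold [FIFO — oldest first]: 200 @ $15.35 + 78 @ $17.05 = $4,399.90
Sep 21, 483 sold [FIFO — oldest first]: 276 @ $17.05 + 55 @ $18.60 + 104 @ $17.65 + 48 @ $22.50 = $8,644.40
Total COGS = $4,399.90 + $8,644.40 = $13,044.30
Ending inventory: 88 @ $22.50 + 169 @ $21.70 + 99 @ $21.55 = $7,780.75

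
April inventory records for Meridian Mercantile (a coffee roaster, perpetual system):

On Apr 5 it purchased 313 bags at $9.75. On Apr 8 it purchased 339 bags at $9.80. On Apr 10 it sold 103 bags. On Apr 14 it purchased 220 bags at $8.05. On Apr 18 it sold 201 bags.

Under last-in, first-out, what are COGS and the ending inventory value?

COGS = $2,627.45; ending inventory = $5,517.50

Apr 10, 103 sold [LIFO — newest first]: 103 @ $9.80 = $1,009.40
Apr 18, 201 sold [LIFO — newest first]: 201 @ $8.05 = $1,618.05
Total COGS = $1,009.40 + $1,618.05 = $2,627.45
Ending inventory: 313 @ $9.75 + 236 @ $9.80 + 19 @ $8.05 = $5,517.50
Check: goods available $8,144.95 = COGS $2,627.45 + ending $5,517.50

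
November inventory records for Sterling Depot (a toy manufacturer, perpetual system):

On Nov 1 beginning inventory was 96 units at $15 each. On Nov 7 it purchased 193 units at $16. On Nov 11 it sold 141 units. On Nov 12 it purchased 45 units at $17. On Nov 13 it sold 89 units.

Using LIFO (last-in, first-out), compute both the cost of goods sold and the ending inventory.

COGS = $3,725; ending inventory = $1,568

Nov 11, 141 sold [LIFO — newest first]: 141 @ $16 = $2,256
Nov 13, 89 sold [LIFO — newest first]: 45 @ $17 + 44 @ $16 = $1,469
Total COGS = $2,256 + $1,469 = $3,725
Ending inventory: 96 @ $15 + 8 @ $16 = $1,568
Check: goods available $5,293 = COGS $3,725 + ending $1,568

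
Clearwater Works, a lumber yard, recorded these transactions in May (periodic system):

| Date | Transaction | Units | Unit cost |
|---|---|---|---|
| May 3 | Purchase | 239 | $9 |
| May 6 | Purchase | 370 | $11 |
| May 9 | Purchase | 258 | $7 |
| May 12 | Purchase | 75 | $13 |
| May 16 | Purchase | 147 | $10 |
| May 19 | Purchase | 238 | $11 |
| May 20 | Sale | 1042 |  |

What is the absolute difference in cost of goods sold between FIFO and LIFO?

$431

FIFO COGS: 239 @ $9 + 370 @ $11 + 258 @ $7 + 75 @ $13 + 100 @ $10 = $10,002
LIFO COGS: 238 @ $11 + 147 @ $10 + 75 @ $13 + 258 @ $7 + 324 @ $11 = $10,433
Difference = |$10,002 − $10,433| = $431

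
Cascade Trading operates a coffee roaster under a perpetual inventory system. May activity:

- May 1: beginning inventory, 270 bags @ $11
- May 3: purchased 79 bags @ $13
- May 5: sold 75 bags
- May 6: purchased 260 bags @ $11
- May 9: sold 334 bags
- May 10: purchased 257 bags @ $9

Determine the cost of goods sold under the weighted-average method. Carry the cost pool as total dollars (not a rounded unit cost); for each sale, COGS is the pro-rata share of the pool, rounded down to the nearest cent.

After May 1: 270 on hand, pool $2,970.00 (≈ $11.0000 each)
After May 3: 349 on hand, pool $3,997.00 (≈ $11.4527 each)
May 5, sell 75: 75/349 × $3,997.00 → $858.95
After May 6: 534 on hand, pool $5,998.05 (≈ $11.2323 each)
May 9, sell 334: 334/534 × $5,998.05 → $3,751.58
After May 10: 457 on hand, pool $4,559.47 (≈ $9.9770 each)
Total COGS = $858.95 + $3,751.58 = $4,610.53
Ending inventory (cost pool remaining) = $4,559.47
Check: goods available $9,170.00 = COGS $4,610.53 + ending $4,559.47

COGS = $4,610.53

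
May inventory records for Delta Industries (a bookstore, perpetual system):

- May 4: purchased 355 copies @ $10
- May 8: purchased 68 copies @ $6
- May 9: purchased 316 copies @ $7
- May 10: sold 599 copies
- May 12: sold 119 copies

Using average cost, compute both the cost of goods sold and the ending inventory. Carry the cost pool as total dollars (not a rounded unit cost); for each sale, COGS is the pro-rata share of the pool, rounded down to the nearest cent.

After May 4: 355 on hand, pool $3,550.00 (≈ $10.0000 each)
After May 8: 423 on hand, pool $3,958.00 (≈ $9.3570 each)
After May 9: 739 on hand, pool $6,170.00 (≈ $8.3491 each)
May 10, sell 599: 599/739 × $6,170.00 → $5,001.12
May 12, sell 119: 119/140 × $1,168.88 → $993.54
Total COGS = $5,001.12 + $993.54 = $5,994.66
Ending inventory (cost pool remaining) = $175.34

COGS = $5,994.66; ending inventory = $175.34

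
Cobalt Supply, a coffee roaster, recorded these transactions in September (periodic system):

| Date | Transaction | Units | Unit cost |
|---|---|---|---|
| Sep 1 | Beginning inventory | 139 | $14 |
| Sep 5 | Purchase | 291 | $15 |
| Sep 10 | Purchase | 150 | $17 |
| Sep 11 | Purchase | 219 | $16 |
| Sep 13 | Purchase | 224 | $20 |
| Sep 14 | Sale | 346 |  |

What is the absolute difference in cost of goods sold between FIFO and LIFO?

FIFO COGS: 139 @ $14 + 207 @ $15 = $5,051
LIFO COGS: 224 @ $20 + 122 @ $16 = $6,432
Difference = |$5,051 − $6,432| = $1,381

$1,381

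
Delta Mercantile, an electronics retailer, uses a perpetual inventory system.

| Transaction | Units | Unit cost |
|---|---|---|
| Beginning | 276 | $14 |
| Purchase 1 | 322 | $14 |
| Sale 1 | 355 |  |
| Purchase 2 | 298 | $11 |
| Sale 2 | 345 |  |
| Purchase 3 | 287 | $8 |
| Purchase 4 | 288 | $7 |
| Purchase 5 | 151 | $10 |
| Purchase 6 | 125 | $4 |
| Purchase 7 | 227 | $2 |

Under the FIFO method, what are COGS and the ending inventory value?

Sale 1 (355) [FIFO — oldest first]: 276 @ $14 + 79 @ $14 = $4,970
Sale 2 (345) [FIFO — oldest first]: 243 @ $14 + 102 @ $11 = $4,524
Total COGS = $4,970 + $4,524 = $9,494
Ending inventory: 196 @ $11 + 287 @ $8 + 288 @ $7 + 151 @ $10 + 125 @ $4 + 227 @ $2 = $8,932

COGS = $9,494; ending inventory = $8,932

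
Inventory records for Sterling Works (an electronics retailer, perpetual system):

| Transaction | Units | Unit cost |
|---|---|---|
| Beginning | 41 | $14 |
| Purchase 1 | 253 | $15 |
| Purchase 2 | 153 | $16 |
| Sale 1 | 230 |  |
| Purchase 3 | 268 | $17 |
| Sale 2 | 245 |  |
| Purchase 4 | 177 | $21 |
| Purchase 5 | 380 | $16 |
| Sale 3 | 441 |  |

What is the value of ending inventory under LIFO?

Ending inventory = $6,041

Sale 1 (230) [LIFO — newest first]: 153 @ $16 + 77 @ $15 = $3,603
Sale 2 (245) [LIFO — newest first]: 245 @ $17 = $4,165
Sale 3 (441) [LIFO — newest first]: 380 @ $16 + 61 @ $21 = $7,361
Total COGS = $3,603 + $4,165 + $7,361 = $15,129
Ending inventory: 41 @ $14 + 176 @ $15 + 23 @ $17 + 116 @ $21 = $6,041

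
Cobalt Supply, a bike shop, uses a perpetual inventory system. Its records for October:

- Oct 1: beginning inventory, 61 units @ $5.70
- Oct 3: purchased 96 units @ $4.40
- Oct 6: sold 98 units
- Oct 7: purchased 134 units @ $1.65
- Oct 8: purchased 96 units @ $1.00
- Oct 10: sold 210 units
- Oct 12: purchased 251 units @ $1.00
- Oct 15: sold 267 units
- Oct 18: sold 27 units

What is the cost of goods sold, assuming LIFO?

Oct 6, 98 sold [LIFO — newest first]: 96 @ $4.40 + 2 @ $5.70 = $433.80
Oct 10, 210 sold [LIFO — newest first]: 96 @ $1.00 + 114 @ $1.65 = $284.10
Oct 15, 267 sold [LIFO — newest first]: 251 @ $1.00 + 16 @ $1.65 = $277.40
Oct 18, 27 sold [LIFO — newest first]: 4 @ $1.65 + 23 @ $5.70 = $137.70
Total COGS = $433.80 + $284.10 + $277.40 + $137.70 = $1,133.00
Ending inventory: 36 @ $5.70 = $205.20
Check: goods available $1,338.20 = COGS $1,133.00 + ending $205.20

COGS = $1,133.00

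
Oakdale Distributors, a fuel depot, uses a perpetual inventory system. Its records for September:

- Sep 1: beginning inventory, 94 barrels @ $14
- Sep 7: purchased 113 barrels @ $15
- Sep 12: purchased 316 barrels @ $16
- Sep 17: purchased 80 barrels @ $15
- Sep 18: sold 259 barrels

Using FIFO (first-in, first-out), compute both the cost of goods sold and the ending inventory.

COGS = $3,843; ending inventory = $5,424

Sep 18, 259 sold [FIFO — oldest first]: 94 @ $14 + 113 @ $15 + 52 @ $16 = $3,843
Ending inventory: 264 @ $16 + 80 @ $15 = $5,424
Check: goods available $9,267 = COGS $3,843 + ending $5,424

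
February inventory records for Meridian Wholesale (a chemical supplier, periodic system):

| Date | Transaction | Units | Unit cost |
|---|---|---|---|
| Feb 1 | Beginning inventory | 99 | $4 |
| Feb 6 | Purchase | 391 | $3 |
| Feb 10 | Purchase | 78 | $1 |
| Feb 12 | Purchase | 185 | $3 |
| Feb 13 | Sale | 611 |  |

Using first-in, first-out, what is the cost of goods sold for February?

COGS = $1,776

Feb 13, 611 sold [FIFO — oldest first]: 99 @ $4 + 391 @ $3 + 78 @ $1 + 43 @ $3 = $1,776
Ending inventory: 142 @ $3 = $426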